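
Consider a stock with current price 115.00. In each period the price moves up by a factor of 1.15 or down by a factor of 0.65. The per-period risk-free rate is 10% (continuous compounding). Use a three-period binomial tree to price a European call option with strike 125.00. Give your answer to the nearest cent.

Risk-neutral probability p = (e^0.1 − 0.65)/(1.15 − 0.65) = 0.4552/0.5000 = 0.9103
Terminal stock prices: S_uuu = 174.9, S_uud = 98.86, S_udd = 55.88, S_ddd = 31.58
Terminal payoffs (S − K): max(49.9, 0) = 49.9, max(-26.14, 0) = 0, max(-69.12, 0) = 0, max(-93.42, 0) = 0
Node uu (S = 152.1): V_uu = e^(−0.1)·[0.9103·49.9006 + 0.0897·0.0000] = 41.1037
Node ud (S = 85.96): V_ud = e^(−0.1)·[0.9103·0.0000 + 0.0897·0.0000] = 0.0000
Node dd (S = 48.59): V_dd = e^(−0.1)·[0.9103·0.0000 + 0.0897·0.0000] = 0.0000
Node u (S = 132.2): V_u = e^(−0.1)·[0.9103·41.1037 + 0.0897·0.0000] = 33.8576
Node d (S = 74.75): V_d = e^(−0.1)·[0.9103·0.0000 + 0.0897·0.0000] = 0.0000
Node 0 (S = 115): V_0 = e^(−0.1)·[0.9103·33.8576 + 0.0897·0.0000] = 27.8889

27.89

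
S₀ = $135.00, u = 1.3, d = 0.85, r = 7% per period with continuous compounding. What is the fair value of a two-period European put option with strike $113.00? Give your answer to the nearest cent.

$3.44

Risk-neutral probability p = (e^0.07 − 0.85)/(1.3 − 0.85) = 0.2225/0.4500 = 0.4945
Terminal stock prices: S_uu = 228.2, S_ud = 149.2, S_dd = 97.54
Terminal payoffs (K − S): max(-115.2, 0) = 0, max(-36.17, 0) = 0, max(15.46, 0) = 15.46
Node u (S = 175.5): V_u = e^(−0.07)·[0.4945·0.0000 + 0.5055·0.0000] = 0.0000
Node d (S = 114.8): V_d = e^(−0.07)·[0.4945·0.0000 + 0.5055·15.4625] = 7.2884
Node 0 (S = 135): V_0 = e^(−0.07)·[0.4945·0.0000 + 0.5055·7.2884] = 3.4355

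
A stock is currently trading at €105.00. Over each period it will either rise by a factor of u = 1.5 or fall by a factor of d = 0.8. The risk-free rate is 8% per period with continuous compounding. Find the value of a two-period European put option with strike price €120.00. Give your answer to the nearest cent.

Risk-neutral probability p = (e^0.08 − 0.8)/(1.5 − 0.8) = 0.2833/0.7000 = 0.4047
Terminal stock prices: S_uu = 236.2, S_ud = 126, S_dd = 67.2
Terminal payoffs (K − S): max(-116.2, 0) = 0, max(-6, 0) = 0, max(52.8, 0) = 52.8
Node u (S = 157.5): V_u = e^(−0.08)·[0.4047·0.0000 + 0.5953·0.0000] = 0.0000
Node d (S = 84): V_d = e^(−0.08)·[0.4047·0.0000 + 0.5953·52.8000] = 29.0154
Node 0 (S = 105): V_0 = e^(−0.08)·[0.4047·0.0000 + 0.5953·29.0154] = 15.9450

€15.95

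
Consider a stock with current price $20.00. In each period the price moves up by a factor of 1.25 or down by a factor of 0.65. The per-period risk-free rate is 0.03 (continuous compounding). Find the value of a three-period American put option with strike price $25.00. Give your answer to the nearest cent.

Risk-neutral probability p = (e^0.03 − 0.65)/(1.25 − 0.65) = 0.3805/0.6000 = 0.6341
Terminal stock prices: S_uuu = 39.06, S_uud = 20.31, S_udd = 10.56, S_ddd = 5.492
Terminal payoffs (K − S): max(-14.06, 0) = 0, max(4.688, 0) = 4.688, max(14.44, 0) = 14.44, max(19.51, 0) = 19.51
Node uu (S = 31.25): continuation = e^(−0.03)·[0.6341·0.0000 + 0.3659·4.6875] = 1.6645; exercise value = 0.0000 ≤ continuation, so V_uu = 1.6645
Node ud (S = 16.25): continuation = e^(−0.03)·[0.6341·4.6875 + 0.3659·14.4375] = 8.0111; exercise value = 8.7500 > continuation, so V_ud = 8.7500 (exercise)
Node dd (S = 8.45): continuation = e^(−0.03)·[0.6341·14.4375 + 0.3659·19.5075] = 15.8111; exercise value = 16.5500 > continuation, so V_dd = 16.5500 (exercise)
Node u (S = 25): continuation = e^(−0.03)·[0.6341·1.6645 + 0.3659·8.7500] = 4.1313; exercise value = 0.0000 ≤ continuation, so V_u = 4.1313
Node d (S = 13): continuation = e^(−0.03)·[0.6341·8.7500 + 0.3659·16.5500] = 11.2611; exercise value = 12.0000 > continuation, so V_d = 12.0000 (exercise)
Node 0 (S = 20): continuation = e^(−0.03)·[0.6341·4.1313 + 0.3659·12.0000] = 6.8034; exercise value = 5.0000 ≤ continuation, so V_0 = 6.8034

$6.80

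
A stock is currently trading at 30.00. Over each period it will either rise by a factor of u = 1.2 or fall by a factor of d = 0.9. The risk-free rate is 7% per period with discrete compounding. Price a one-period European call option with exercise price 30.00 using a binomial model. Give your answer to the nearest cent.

3.18

Risk-neutral probability p = (1 + 0.07 − 0.9)/(1.2 − 0.9) = 0.1700/0.3000 = 0.5667
Terminal stock prices: S_u = 36, S_d = 27
Terminal payoffs (S − K): max(6, 0) = 6, max(-3, 0) = 0
Node 0 (S = 30): V_0 = 1/1.07·[0.5667·6.0000 + 0.4333·0.0000] = 3.1776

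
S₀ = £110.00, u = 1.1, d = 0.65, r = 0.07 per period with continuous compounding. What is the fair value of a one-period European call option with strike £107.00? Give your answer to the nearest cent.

£12.26

Risk-neutral probability p = (e^0.07 − 0.65)/(1.1 − 0.65) = 0.4225/0.4500 = 0.9389
Terminal stock prices: S_u = 121, S_d = 71.5
Terminal payoffs (S − K): max(14, 0) = 14, max(-35.5, 0) = 0
Node 0 (S = 110): V_0 = e^(−0.07)·[0.9389·14.0000 + 0.0611·0.0000] = 12.2560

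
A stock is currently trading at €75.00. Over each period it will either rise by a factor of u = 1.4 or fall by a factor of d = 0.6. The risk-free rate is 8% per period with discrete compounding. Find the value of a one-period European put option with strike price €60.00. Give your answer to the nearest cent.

Risk-neutral probability p = (1 + 0.08 − 0.6)/(1.4 − 0.6) = 0.4800/0.8000 = 0.6000
Terminal stock prices: S_u = 105, S_d = 45
Terminal payoffs (K − S): max(-45, 0) = 0, max(15, 0) = 15
Node 0 (S = 75): V_0 = 1/1.08·[0.6000·0.0000 + 0.4000·15.0000] = 5.5556

€5.56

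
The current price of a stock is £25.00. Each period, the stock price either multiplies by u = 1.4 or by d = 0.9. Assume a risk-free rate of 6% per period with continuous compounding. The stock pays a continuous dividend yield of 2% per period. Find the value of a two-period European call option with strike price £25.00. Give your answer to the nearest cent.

Per-period risk-free factor R = e^0.06 = 1.0618; dividend-adjusted growth = e^(0.06−0.02) = 1.0408.
Risk-neutral probability p = (1.0408 − 0.9)/(1.4 − 0.9) = 0.1408/0.5000 = 0.2816
Terminal stock prices: S_uu = 49, S_ud = 31.5, S_dd = 20.25
Terminal payoffs (S − K): max(24, 0) = 24, max(6.5, 0) = 6.5, max(-4.75, 0) = 0
Node u (S = 35): V_u = e^(−0.06)·[0.2816·24.0000 + 0.7184·6.5000] = 10.7628
Node d (S = 22.5): V_d = e^(−0.06)·[0.2816·6.5000 + 0.7184·0.0000] = 1.7239
Node 0 (S = 25): V_0 = e^(−0.06)·[0.2816·10.7628 + 0.7184·1.7239] = 4.0209

£4.02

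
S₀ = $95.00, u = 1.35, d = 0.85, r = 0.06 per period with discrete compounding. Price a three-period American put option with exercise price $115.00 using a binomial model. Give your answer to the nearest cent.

$21.39

Risk-neutral probability p = (1 + 0.06 − 0.85)/(1.35 − 0.85) = 0.2100/0.5000 = 0.4200
Terminal stock prices: S_uuu = 233.7, S_uud = 147.2, S_udd = 92.66, S_ddd = 58.34
Terminal payoffs (K − S): max(-118.7, 0) = 0, max(-32.17, 0) = 0, max(22.34, 0) = 22.34, max(56.66, 0) = 56.66
Node uu (S = 173.1): continuation = 1/1.06·[0.4200·0.0000 + 0.5800·0.0000] = 0.0000; exercise value = 0.0000 ≤ continuation, so V_uu = 0.0000
Node ud (S = 109): continuation = 1/1.06·[0.4200·0.0000 + 0.5800·22.3394] = 12.2234; exercise value = 5.9875 ≤ continuation, so V_ud = 12.2234
Node dd (S = 68.64): continuation = 1/1.06·[0.4200·22.3394 + 0.5800·56.6581] = 39.8531; exercise value = 46.3625 > continuation, so V_dd = 46.3625 (exercise)
Node u (S = 128.2): continuation = 1/1.06·[0.4200·0.0000 + 0.5800·12.2234] = 6.6883; exercise value = 0.0000 ≤ continuation, so V_u = 6.6883
Node d (S = 80.75): continuation = 1/1.06·[0.4200·12.2234 + 0.5800·46.3625] = 30.2114; exercise value = 34.2500 > continuation, so V_d = 34.2500 (exercise)
Node 0 (S = 95): continuation = 1/1.06·[0.4200·6.6883 + 0.5800·34.2500] = 21.3906; exercise value = 20.0000 ≤ continuation, so V_0 = 21.3906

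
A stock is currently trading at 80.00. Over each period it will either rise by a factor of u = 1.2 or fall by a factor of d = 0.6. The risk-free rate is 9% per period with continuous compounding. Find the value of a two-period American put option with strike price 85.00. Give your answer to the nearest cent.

Risk-neutral probability p = (e^0.09 − 0.6)/(1.2 − 0.6) = 0.4942/0.6000 = 0.8236
Terminal stock prices: S_uu = 115.2, S_ud = 57.6, S_dd = 28.8
Terminal payoffs (K − S): max(-30.2, 0) = 0, max(27.4, 0) = 27.4, max(56.2, 0) = 56.2
Node u (S = 96): continuation = e^(−0.09)·[0.8236·0.0000 + 0.1764·27.4000] = 4.4168; exercise value = 0.0000 ≤ continuation, so V_u = 4.4168
Node d (S = 48): continuation = e^(−0.09)·[0.8236·27.4000 + 0.1764·56.2000] = 29.6842; exercise value = 37.0000 > continuation, so V_d = 37.0000 (exercise)
Node 0 (S = 80): continuation = e^(−0.09)·[0.8236·4.4168 + 0.1764·37.0000] = 9.2889; exercise value = 5.0000 ≤ continuation, so V_0 = 9.2889

9.29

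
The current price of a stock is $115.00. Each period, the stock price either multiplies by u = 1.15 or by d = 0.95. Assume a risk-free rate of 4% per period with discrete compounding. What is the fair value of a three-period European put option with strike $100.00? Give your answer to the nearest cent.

$0.21

Risk-neutral probability p = (1 + 0.04 − 0.95)/(1.15 − 0.95) = 0.0900/0.2000 = 0.4500
Terminal stock prices: S_uuu = 174.9, S_uud = 144.5, S_udd = 119.4, S_ddd = 98.6
Terminal payoffs (K − S): max(-74.9, 0) = 0, max(-44.48, 0) = 0, max(-19.36, 0) = 0, max(1.402, 0) = 1.402
Node uu (S = 152.1): V_uu = 1/1.04·[0.4500·0.0000 + 0.5500·0.0000] = 0.0000
Node ud (S = 125.6): V_ud = 1/1.04·[0.4500·0.0000 + 0.5500·0.0000] = 0.0000
Node dd (S = 103.8): V_dd = 1/1.04·[0.4500·0.0000 + 0.5500·1.4019] = 0.7414
Node u (S = 132.2): V_u = 1/1.04·[0.4500·0.0000 + 0.5500·0.0000] = 0.0000
Node d (S = 109.2): V_d = 1/1.04·[0.4500·0.0000 + 0.5500·0.7414] = 0.3921
Node 0 (S = 115): V_0 = 1/1.04·[0.4500·0.0000 + 0.5500·0.3921] = 0.2073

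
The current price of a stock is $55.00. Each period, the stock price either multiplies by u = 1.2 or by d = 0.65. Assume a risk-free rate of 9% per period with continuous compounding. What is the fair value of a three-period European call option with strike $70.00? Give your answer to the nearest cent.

$10.07

Risk-neutral probability p = (e^0.09 − 0.65)/(1.2 − 0.65) = 0.4442/0.5500 = 0.8076
Terminal stock prices: S_uuu = 95.04, S_uud = 51.48, S_udd = 27.89, S_ddd = 15.1
Terminal payoffs (S − K): max(25.04, 0) = 25.04, max(-18.52, 0) = 0, max(-42.11, 0) = 0, max(-54.9, 0) = 0
Node uu (S = 79.2): V_uu = e^(−0.09)·[0.8076·25.0400 + 0.1924·0.0000] = 18.4816
Node ud (S = 42.9): V_ud = e^(−0.09)·[0.8076·0.0000 + 0.1924·0.0000] = 0.0000
Node dd (S = 23.24): V_dd = e^(−0.09)·[0.8076·0.0000 + 0.1924·0.0000] = 0.0000
Node u (S = 66): V_u = e^(−0.09)·[0.8076·18.4816 + 0.1924·0.0000] = 13.6409
Node d (S = 35.75): V_d = e^(−0.09)·[0.8076·0.0000 + 0.1924·0.0000] = 0.0000
Node 0 (S = 55): V_0 = e^(−0.09)·[0.8076·13.6409 + 0.1924·0.0000] = 10.0681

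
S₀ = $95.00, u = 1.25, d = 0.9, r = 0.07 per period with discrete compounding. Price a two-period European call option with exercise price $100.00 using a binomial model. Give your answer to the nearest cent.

$12.98

Risk-neutral probability p = (1 + 0.07 − 0.9)/(1.25 − 0.9) = 0.1700/0.3500 = 0.4857
Terminal stock prices: S_uu = 148.4, S_ud = 106.9, S_dd = 76.95
Terminal payoffs (S − K): max(48.44, 0) = 48.44, max(6.875, 0) = 6.875, max(-23.05, 0) = 0
Node u (S = 118.8): V_u = 1/1.07·[0.4857·48.4375 + 0.5143·6.8750] = 25.2921
Node d (S = 85.5): V_d = 1/1.07·[0.4857·6.8750 + 0.5143·0.0000] = 3.1208
Node 0 (S = 95): V_0 = 1/1.07·[0.4857·25.2921 + 0.5143·3.1208] = 12.9810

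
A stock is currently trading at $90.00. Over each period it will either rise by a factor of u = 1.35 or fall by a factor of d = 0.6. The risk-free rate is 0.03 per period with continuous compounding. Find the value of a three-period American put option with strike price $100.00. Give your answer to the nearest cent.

$25.46

Risk-neutral probability p = (e^0.03 − 0.6)/(1.35 − 0.6) = 0.4305/0.7500 = 0.5739
Terminal stock prices: S_uuu = 221.4, S_uud = 98.42, S_udd = 43.74, S_ddd = 19.44
Terminal payoffs (K − S): max(-121.4, 0) = 0, max(1.585, 0) = 1.585, max(56.26, 0) = 56.26, max(80.56, 0) = 80.56
Node uu (S = 164): continuation = e^(−0.03)·[0.5739·0.0000 + 0.4261·1.5850] = 0.6553; exercise value = 0.0000 ≤ continuation, so V_uu = 0.6553
Node ud (S = 72.9): continuation = e^(−0.03)·[0.5739·1.5850 + 0.4261·56.2600] = 24.1446; exercise value = 27.1000 > continuation, so V_ud = 27.1000 (exercise)
Node dd (S = 32.4): continuation = e^(−0.03)·[0.5739·56.2600 + 0.4261·80.5600] = 64.6446; exercise value = 67.6000 > continuation, so V_dd = 67.6000 (exercise)
Node u (S = 121.5): continuation = e^(−0.03)·[0.5739·0.6553 + 0.4261·27.1000] = 11.5700; exercise value = 0.0000 ≤ continuation, so V_u = 11.5700
Node d (S = 54): continuation = e^(−0.03)·[0.5739·27.1000 + 0.4261·67.6000] = 43.0446; exercise value = 46.0000 > continuation, so V_d = 46.0000 (exercise)
Node 0 (S = 90): continuation = e^(−0.03)·[0.5739·11.5700 + 0.4261·46.0000] = 25.4638; exercise value = 10.0000 ≤ continuation, so V_0 = 25.4638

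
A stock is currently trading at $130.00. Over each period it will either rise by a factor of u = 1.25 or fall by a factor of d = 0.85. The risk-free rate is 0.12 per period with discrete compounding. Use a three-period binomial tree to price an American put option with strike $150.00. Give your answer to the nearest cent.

$20.00

Risk-neutral probability p = (1 + 0.12 − 0.85)/(1.25 − 0.85) = 0.2700/0.4000 = 0.6750
Terminal stock prices: S_uuu = 253.9, S_uud = 172.7, S_udd = 117.4, S_ddd = 79.84
Terminal payoffs (K − S): max(-103.9, 0) = 0, max(-22.66, 0) = 0, max(32.59, 0) = 32.59, max(70.16, 0) = 70.16
Node uu (S = 203.1): continuation = 1/1.12·[0.6750·0.0000 + 0.3250·0.0000] = 0.0000; exercise value = 0.0000 ≤ continuation, so V_uu = 0.0000
Node ud (S = 138.1): continuation = 1/1.12·[0.6750·0.0000 + 0.3250·32.5938] = 9.4580; exercise value = 11.8750 > continuation, so V_ud = 11.8750 (exercise)
Node dd (S = 93.92): continuation = 1/1.12·[0.6750·32.5938 + 0.3250·70.1638] = 40.0036; exercise value = 56.0750 > continuation, so V_dd = 56.0750 (exercise)
Node u (S = 162.5): continuation = 1/1.12·[0.6750·0.0000 + 0.3250·11.8750] = 3.4459; exercise value = 0.0000 ≤ continuation, so V_u = 3.4459
Node d (S = 110.5): continuation = 1/1.12·[0.6750·11.8750 + 0.3250·56.0750] = 23.4286; exercise value = 39.5000 > continuation, so V_d = 39.5000 (exercise)
Node 0 (S = 130): continuation = 1/1.12·[0.6750·3.4459 + 0.3250·39.5000] = 13.5388; exercise value = 20.0000 > continuation, so V_0 = 20.0000 (exercise)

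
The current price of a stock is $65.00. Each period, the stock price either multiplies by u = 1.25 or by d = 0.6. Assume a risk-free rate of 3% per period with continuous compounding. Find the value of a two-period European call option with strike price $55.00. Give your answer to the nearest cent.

$19.23

Risk-neutral probability p = (e^0.03 − 0.6)/(1.25 − 0.6) = 0.4305/0.6500 = 0.6622
Terminal stock prices: S_uu = 101.6, S_ud = 48.75, S_dd = 23.4
Terminal payoffs (S − K): max(46.56, 0) = 46.56, max(-6.25, 0) = 0, max(-31.6, 0) = 0
Node u (S = 81.25): V_u = e^(−0.03)·[0.6622·46.5625 + 0.3378·0.0000] = 29.9241
Node d (S = 39): V_d = e^(−0.03)·[0.6622·0.0000 + 0.3378·0.0000] = 0.0000
Node 0 (S = 65): V_0 = e^(−0.03)·[0.6622·29.9241 + 0.3378·0.0000] = 19.2312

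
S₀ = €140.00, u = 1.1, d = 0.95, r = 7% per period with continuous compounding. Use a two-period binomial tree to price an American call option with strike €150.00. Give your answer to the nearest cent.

€11.25

Risk-neutral probability p = (e^0.07 − 0.95)/(1.1 − 0.95) = 0.1225/0.1500 = 0.8167
Terminal stock prices: S_uu = 169.4, S_ud = 146.3, S_dd = 126.3
Terminal payoffs (S − K): max(19.4, 0) = 19.4, max(-3.7, 0) = 0, max(-23.65, 0) = 0
Node u (S = 154): continuation = e^(−0.07)·[0.8167·19.4000 + 0.1833·0.0000] = 14.7732; exercise value = 4.0000 ≤ continuation, so V_u = 14.7732
Node d (S = 133): continuation = e^(−0.07)·[0.8167·0.0000 + 0.1833·0.0000] = 0.0000; exercise value = 0.0000 ≤ continuation, so V_d = 0.0000
Node 0 (S = 140): continuation = e^(−0.07)·[0.8167·14.7732 + 0.1833·0.0000] = 11.2499; exercise value = 0.0000 ≤ continuation, so V_0 = 11.2499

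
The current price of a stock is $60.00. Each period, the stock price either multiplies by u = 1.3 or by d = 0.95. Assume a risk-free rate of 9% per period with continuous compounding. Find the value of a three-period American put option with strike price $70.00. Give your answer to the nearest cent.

Risk-neutral probability p = (e^0.09 − 0.95)/(1.3 − 0.95) = 0.1442/0.3500 = 0.4119
Terminal stock prices: S_uuu = 131.8, S_uud = 96.33, S_udd = 70.39, S_ddd = 51.44
Terminal payoffs (K − S): max(-61.82, 0) = 0, max(-26.33, 0) = 0, max(-0.395, 0) = 0, max(18.56, 0) = 18.56
Node uu (S = 101.4): continuation = e^(−0.09)·[0.4119·0.0000 + 0.5881·0.0000] = 0.0000; exercise value = 0.0000 ≤ continuation, so V_uu = 0.0000
Node ud (S = 74.1): continuation = e^(−0.09)·[0.4119·0.0000 + 0.5881·0.0000] = 0.0000; exercise value = 0.0000 ≤ continuation, so V_ud = 0.0000
Node dd (S = 54.15): continuation = e^(−0.09)·[0.4119·0.0000 + 0.5881·18.5575] = 9.9739; exercise value = 15.8500 > continuation, so V_dd = 15.8500 (exercise)
Node u (S = 78): continuation = e^(−0.09)·[0.4119·0.0000 + 0.5881·0.0000] = 0.0000; exercise value = 0.0000 ≤ continuation, so V_u = 0.0000
Node d (S = 57): continuation = e^(−0.09)·[0.4119·0.0000 + 0.5881·15.8500] = 8.5187; exercise value = 13.0000 > continuation, so V_d = 13.0000 (exercise)
Node 0 (S = 60): continuation = e^(−0.09)·[0.4119·0.0000 + 0.5881·13.0000] = 6.9870; exercise value = 10.0000 > continuation, so V_0 = 10.0000 (exercise)

$10.00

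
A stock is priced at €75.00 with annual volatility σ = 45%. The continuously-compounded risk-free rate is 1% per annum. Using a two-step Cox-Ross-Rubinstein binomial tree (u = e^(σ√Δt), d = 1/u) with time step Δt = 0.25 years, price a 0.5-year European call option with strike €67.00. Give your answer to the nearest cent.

€14.12

CRR parameters: u = e^(σ√Δt) = e^(0.45·√0.25) = 1.2523, d = 1/u = 0.7985
Per-period rate: rΔt = 0.01·0.25 = 0.0025, so R = e^0.0025 = 1.0025
Risk-neutral probability p = (e^0.0025 − 0.7985)/(1.2523 − 0.7985) = 0.2040/0.4538 = 0.4495
Terminal stock prices: S_uu = 117.6, S_ud = 75, S_dd = 47.82
Terminal payoffs (S − K): max(50.62, 0) = 50.62, max(8, 0) = 8, max(-19.18, 0) = 0
Node u (S = 93.92): V_u = e^(−0.0025)·[0.4495·50.6234 + 0.5505·8.0000] = 27.0915
Node d (S = 59.89): V_d = e^(−0.0025)·[0.4495·8.0000 + 0.5505·0.0000] = 3.5870
Node 0 (S = 75): V_0 = e^(−0.0025)·[0.4495·27.0915 + 0.5505·3.5870] = 14.1170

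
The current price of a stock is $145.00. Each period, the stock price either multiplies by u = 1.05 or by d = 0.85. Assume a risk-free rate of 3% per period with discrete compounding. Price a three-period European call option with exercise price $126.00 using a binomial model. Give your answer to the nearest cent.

Risk-neutral probability p = (1 + 0.03 − 0.85)/(1.05 − 0.85) = 0.1800/0.2000 = 0.9000
Terminal stock prices: S_uuu = 167.9, S_uud = 135.9, S_udd = 110, S_ddd = 89.05
Terminal payoffs (S − K): max(41.86, 0) = 41.86, max(9.883, 0) = 9.883, max(-16, 0) = 0, max(-36.95, 0) = 0
Node uu (S = 159.9): V_uu = 1/1.03·[0.9000·41.8556 + 0.1000·9.8831] = 37.5324
Node ud (S = 129.4): V_ud = 1/1.03·[0.9000·9.8831 + 0.1000·0.0000] = 8.6357
Node dd (S = 104.8): V_dd = 1/1.03·[0.9000·0.0000 + 0.1000·0.0000] = 0.0000
Node u (S = 152.2): V_u = 1/1.03·[0.9000·37.5324 + 0.1000·8.6357] = 33.6337
Node d (S = 123.2): V_d = 1/1.03·[0.9000·8.6357 + 0.1000·0.0000] = 7.5458
Node 0 (S = 145): V_0 = 1/1.03·[0.9000·33.6337 + 0.1000·7.5458] = 30.1213

$30.12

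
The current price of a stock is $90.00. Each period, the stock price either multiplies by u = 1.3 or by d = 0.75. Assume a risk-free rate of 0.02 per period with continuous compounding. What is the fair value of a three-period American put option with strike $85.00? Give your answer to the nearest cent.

$13.14

Risk-neutral probability p = (e^0.02 − 0.75)/(1.3 − 0.75) = 0.2702/0.5500 = 0.4913
Terminal stock prices: S_uuu = 197.7, S_uud = 114.1, S_udd = 65.81, S_ddd = 37.97
Terminal payoffs (K − S): max(-112.7, 0) = 0, max(-29.08, 0) = 0, max(19.19, 0) = 19.19, max(47.03, 0) = 47.03
Node uu (S = 152.1): continuation = e^(−0.02)·[0.4913·0.0000 + 0.5087·0.0000] = 0.0000; exercise value = 0.0000 ≤ continuation, so V_uu = 0.0000
Node ud (S = 87.75): continuation = e^(−0.02)·[0.4913·0.0000 + 0.5087·19.1875] = 9.5679; exercise value = 0.0000 ≤ continuation, so V_ud = 9.5679
Node dd (S = 50.62): continuation = e^(−0.02)·[0.4913·19.1875 + 0.5087·47.0312] = 32.6919; exercise value = 34.3750 > continuation, so V_dd = 34.3750 (exercise)
Node u (S = 117): continuation = e^(−0.02)·[0.4913·0.0000 + 0.5087·9.5679] = 4.7710; exercise value = 0.0000 ≤ continuation, so V_u = 4.7710
Node d (S = 67.5): continuation = e^(−0.02)·[0.4913·9.5679 + 0.5087·34.3750] = 21.7485; exercise value = 17.5000 ≤ continuation, so V_d = 21.7485
Node 0 (S = 90): continuation = e^(−0.02)·[0.4913·4.7710 + 0.5087·21.7485] = 13.1424; exercise value = 0.0000 ≤ continuation, so V_0 = 13.1424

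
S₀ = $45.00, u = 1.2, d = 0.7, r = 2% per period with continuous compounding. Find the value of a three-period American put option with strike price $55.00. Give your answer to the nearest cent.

$13.43

Risk-neutral probability p = (e^0.02 − 0.7)/(1.2 − 0.7) = 0.3202/0.5000 = 0.6404
Terminal stock prices: S_uuu = 77.76, S_uud = 45.36, S_udd = 26.46, S_ddd = 15.43
Terminal payoffs (K − S): max(-22.76, 0) = 0, max(9.64, 0) = 9.64, max(28.54, 0) = 28.54, max(39.57, 0) = 39.57
Node uu (S = 64.8): continuation = e^(−0.02)·[0.6404·0.0000 + 0.3596·9.6400] = 3.3979; exercise value = 0.0000 ≤ continuation, so V_uu = 3.3979
Node ud (S = 37.8): continuation = e^(−0.02)·[0.6404·9.6400 + 0.3596·28.5400] = 16.1109; exercise value = 17.2000 > continuation, so V_ud = 17.2000 (exercise)
Node dd (S = 22.05): continuation = e^(−0.02)·[0.6404·28.5400 + 0.3596·39.5650] = 31.8609; exercise value = 32.9500 > continuation, so V_dd = 32.9500 (exercise)
Node u (S = 54): continuation = e^(−0.02)·[0.6404·3.3979 + 0.3596·17.2000] = 8.1955; exercise value = 1.0000 ≤ continuation, so V_u = 8.1955
Node d (S = 31.5): continuation = e^(−0.02)·[0.6404·17.2000 + 0.3596·32.9500] = 22.4109; exercise value = 23.5000 > continuation, so V_d = 23.5000 (exercise)
Node 0 (S = 45): continuation = e^(−0.02)·[0.6404·8.1955 + 0.3596·23.5000] = 13.4277; exercise value = 10.0000 ≤ continuation, so V_0 = 13.4277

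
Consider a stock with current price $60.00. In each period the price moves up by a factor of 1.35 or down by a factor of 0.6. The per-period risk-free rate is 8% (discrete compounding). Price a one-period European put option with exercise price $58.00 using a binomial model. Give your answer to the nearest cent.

Risk-neutral probability p = (1 + 0.08 − 0.6)/(1.35 − 0.6) = 0.4800/0.7500 = 0.6400
Terminal stock prices: S_u = 81, S_d = 36
Terminal payoffs (K − S): max(-23, 0) = 0, max(22, 0) = 22
Node 0 (S = 60): V_0 = 1/1.08·[0.6400·0.0000 + 0.3600·22.0000] = 7.3333

$7.33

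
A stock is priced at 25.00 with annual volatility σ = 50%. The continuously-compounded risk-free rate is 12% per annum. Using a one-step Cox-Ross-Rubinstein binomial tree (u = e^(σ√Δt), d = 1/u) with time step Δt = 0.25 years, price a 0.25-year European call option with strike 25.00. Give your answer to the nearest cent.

CRR parameters: u = e^(σ√Δt) = e^(0.5·√0.25) = 1.2840, d = 1/u = 0.7788
Per-period rate: rΔt = 0.12·0.25 = 0.03, so R = e^0.03 = 1.0305
Risk-neutral probability p = (e^0.03 − 0.7788)/(1.2840 − 0.7788) = 0.2517/0.5052 = 0.4981
Terminal stock prices: S_u = 32.1, S_d = 19.47
Terminal payoffs (S − K): max(7.101, 0) = 7.101, max(-5.53, 0) = 0
Node 0 (S = 25): V_0 = e^(−0.03)·[0.4981·7.1006 + 0.5019·0.0000] = 3.4323

3.43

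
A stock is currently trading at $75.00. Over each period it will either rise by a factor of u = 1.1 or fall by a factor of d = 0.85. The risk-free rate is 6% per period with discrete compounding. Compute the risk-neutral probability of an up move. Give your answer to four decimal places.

p = 0.8400

Risk-neutral probability p = (1 + 0.06 − 0.85)/(1.1 − 0.85) = 0.2100/0.2500 = 0.8400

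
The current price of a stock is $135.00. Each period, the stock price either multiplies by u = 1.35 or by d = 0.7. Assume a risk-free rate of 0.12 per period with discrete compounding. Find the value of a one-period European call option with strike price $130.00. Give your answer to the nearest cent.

Risk-neutral probability p = (1 + 0.12 − 0.7)/(1.35 − 0.7) = 0.4200/0.6500 = 0.6462
Terminal stock prices: S_u = 182.2, S_d = 94.5
Terminal payoffs (S − K): max(52.25, 0) = 52.25, max(-35.5, 0) = 0
Node 0 (S = 135): V_0 = 1/1.12·[0.6462·52.2500 + 0.3538·0.0000] = 30.1442

$30.14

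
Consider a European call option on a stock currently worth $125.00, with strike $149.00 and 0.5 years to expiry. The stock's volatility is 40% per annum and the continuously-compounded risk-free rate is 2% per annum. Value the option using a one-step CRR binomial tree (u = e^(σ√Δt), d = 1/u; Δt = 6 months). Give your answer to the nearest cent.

$7.47

CRR parameters: u = e^(σ√Δt) = e^(0.4·√0.5) = 1.3269, d = 1/u = 0.7536
Per-period rate: rΔt = 0.02·0.5 = 0.01, so R = e^0.01 = 1.0101
Risk-neutral probability p = (e^0.01 − 0.7536)/(1.3269 − 0.7536) = 0.2564/0.5733 = 0.4473
Terminal stock prices: S_u = 165.9, S_d = 94.2
Terminal payoffs (S − K): max(16.86, 0) = 16.86, max(-54.8, 0) = 0
Node 0 (S = 125): V_0 = e^(−0.01)·[0.4473·16.8621 + 0.5527·0.0000] = 7.4672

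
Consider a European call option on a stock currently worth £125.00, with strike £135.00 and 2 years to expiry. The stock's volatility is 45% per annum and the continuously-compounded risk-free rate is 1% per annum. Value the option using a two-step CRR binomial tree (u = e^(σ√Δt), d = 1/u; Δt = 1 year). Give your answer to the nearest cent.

£27.07

CRR parameters: u = e^(σ√Δt) = e^(0.45·√1) = 1.5683, d = 1/u = 0.6376
Per-period rate: rΔt = 0.01·1 = 0.01, so R = e^0.01 = 1.0101
Risk-neutral probability p = (e^0.01 − 0.6376)/(1.5683 − 0.6376) = 0.3724/0.9307 = 0.4002
Terminal stock prices: S_uu = 307.5, S_ud = 125, S_dd = 50.82
Terminal payoffs (S − K): max(172.5, 0) = 172.5, max(-10, 0) = 0, max(-84.18, 0) = 0
Node u (S = 196): V_u = e^(−0.01)·[0.4002·172.4504 + 0.5998·0.0000] = 68.3210
Node d (S = 79.7): V_d = e^(−0.01)·[0.4002·0.0000 + 0.5998·0.0000] = 0.0000
Node 0 (S = 125): V_0 = e^(−0.01)·[0.4002·68.3210 + 0.5998·0.0000] = 27.0673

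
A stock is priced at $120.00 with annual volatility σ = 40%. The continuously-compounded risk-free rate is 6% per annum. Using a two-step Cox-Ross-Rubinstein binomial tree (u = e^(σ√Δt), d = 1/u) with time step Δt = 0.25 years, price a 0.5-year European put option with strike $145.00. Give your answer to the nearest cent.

$28.57

CRR parameters: u = e^(σ√Δt) = e^(0.4·√0.25) = 1.2214, d = 1/u = 0.8187
Per-period rate: rΔt = 0.06·0.25 = 0.015, so R = e^0.015 = 1.0151
Risk-neutral probability p = (e^0.015 − 0.8187)/(1.2214 − 0.8187) = 0.1964/0.4027 = 0.4877
Terminal stock prices: S_uu = 179, S_ud = 120, S_dd = 80.44
Terminal payoffs (K − S): max(-34.02, 0) = 0, max(25, 0) = 25, max(64.56, 0) = 64.56
Node u (S = 146.6): V_u = e^(−0.015)·[0.4877·0.0000 + 0.5123·25.0000] = 12.6169
Node d (S = 98.25): V_d = e^(−0.015)·[0.4877·25.0000 + 0.5123·64.5616] = 44.5935
Node 0 (S = 120): V_0 = e^(−0.015)·[0.4877·12.6169 + 0.5123·44.5935] = 28.5669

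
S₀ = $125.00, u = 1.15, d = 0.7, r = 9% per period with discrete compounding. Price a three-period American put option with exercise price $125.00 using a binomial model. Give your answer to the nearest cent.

$7.68

Risk-neutral probability p = (1 + 0.09 − 0.7)/(1.15 − 0.7) = 0.3900/0.4500 = 0.8667
Terminal stock prices: S_uuu = 190.1, S_uud = 115.7, S_udd = 70.44, S_ddd = 42.87
Terminal payoffs (K − S): max(-65.11, 0) = 0, max(9.281, 0) = 9.281, max(54.56, 0) = 54.56, max(82.12, 0) = 82.12
Node uu (S = 165.3): continuation = 1/1.09·[0.8667·0.0000 + 0.1333·9.2813] = 1.1353; exercise value = 0.0000 ≤ continuation, so V_uu = 1.1353
Node ud (S = 100.6): continuation = 1/1.09·[0.8667·9.2813 + 0.1333·54.5625] = 14.0539; exercise value = 24.3750 > continuation, so V_ud = 24.3750 (exercise)
Node dd (S = 61.25): continuation = 1/1.09·[0.8667·54.5625 + 0.1333·82.1250] = 53.4289; exercise value = 63.7500 > continuation, so V_dd = 63.7500 (exercise)
Node u (S = 143.8): continuation = 1/1.09·[0.8667·1.1353 + 0.1333·24.3750] = 3.8844; exercise value = 0.0000 ≤ continuation, so V_u = 3.8844
Node d (S = 87.5): continuation = 1/1.09·[0.8667·24.3750 + 0.1333·63.7500] = 27.1789; exercise value = 37.5000 > continuation, so V_d = 37.5000 (exercise)
Node 0 (S = 125): continuation = 1/1.09·[0.8667·3.8844 + 0.1333·37.5000] = 7.6756; exercise value = 0.0000 ≤ continuation, so V_0 = 7.6756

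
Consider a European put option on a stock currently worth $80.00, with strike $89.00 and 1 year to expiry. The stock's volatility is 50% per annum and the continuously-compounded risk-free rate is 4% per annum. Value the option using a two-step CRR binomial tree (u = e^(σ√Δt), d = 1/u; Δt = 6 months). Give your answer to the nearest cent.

CRR parameters: u = e^(σ√Δt) = e^(0.5·√0.5) = 1.4241, d = 1/u = 0.7022
Per-period rate: rΔt = 0.04·0.5 = 0.02, so R = e^0.02 = 1.0202
Risk-neutral probability p = (e^0.02 − 0.7022)/(1.4241 − 0.7022) = 0.3180/0.7219 = 0.4405
Terminal stock prices: S_uu = 162.2, S_ud = 80, S_dd = 39.45
Terminal payoffs (K − S): max(-73.25, 0) = 0, max(9, 0) = 9, max(49.55, 0) = 49.55
Node u (S = 113.9): V_u = e^(−0.02)·[0.4405·0.0000 + 0.5595·9.0000] = 4.9358
Node d (S = 56.18): V_d = e^(−0.02)·[0.4405·9.0000 + 0.5595·49.5545] = 31.0626
Node 0 (S = 80): V_0 = e^(−0.02)·[0.4405·4.9358 + 0.5595·31.0626] = 19.1665

$19.17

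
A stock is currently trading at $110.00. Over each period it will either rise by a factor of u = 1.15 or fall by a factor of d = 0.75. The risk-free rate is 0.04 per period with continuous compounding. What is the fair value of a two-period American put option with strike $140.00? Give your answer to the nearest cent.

Risk-neutral probability p = (e^0.04 − 0.75)/(1.15 − 0.75) = 0.2908/0.4000 = 0.7270
Terminal stock prices: S_uu = 145.5, S_ud = 94.87, S_dd = 61.88
Terminal payoffs (K − S): max(-5.475, 0) = 0, max(45.13, 0) = 45.13, max(78.12, 0) = 78.12
Node u (S = 126.5): continuation = e^(−0.04)·[0.7270·0.0000 + 0.2730·45.1250] = 11.8349; exercise value = 13.5000 > continuation, so V_u = 13.5000 (exercise)
Node d (S = 82.5): continuation = e^(−0.04)·[0.7270·45.1250 + 0.2730·78.1250] = 52.0105; exercise value = 57.5000 > continuation, so V_d = 57.5000 (exercise)
Node 0 (S = 110): continuation = e^(−0.04)·[0.7270·13.5000 + 0.2730·57.5000] = 24.5105; exercise value = 30.0000 > continuation, so V_0 = 30.0000 (exercise)

$30.00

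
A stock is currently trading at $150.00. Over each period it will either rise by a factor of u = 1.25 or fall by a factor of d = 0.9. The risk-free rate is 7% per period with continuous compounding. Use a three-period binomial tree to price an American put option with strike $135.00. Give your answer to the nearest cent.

Risk-neutral probability p = (e^0.07 − 0.9)/(1.25 − 0.9) = 0.1725/0.3500 = 0.4929
Terminal stock prices: S_uuu = 293, S_uud = 210.9, S_udd = 151.9, S_ddd = 109.4
Terminal payoffs (K − S): max(-158, 0) = 0, max(-75.94, 0) = 0, max(-16.88, 0) = 0, max(25.65, 0) = 25.65
Node uu (S = 234.4): continuation = e^(−0.07)·[0.4929·0.0000 + 0.5071·0.0000] = 0.0000; exercise value = 0.0000 ≤ continuation, so V_uu = 0.0000
Node ud (S = 168.8): continuation = e^(−0.07)·[0.4929·0.0000 + 0.5071·0.0000] = 0.0000; exercise value = 0.0000 ≤ continuation, so V_ud = 0.0000
Node dd (S = 121.5): continuation = e^(−0.07)·[0.4929·0.0000 + 0.5071·25.6500] = 12.1282; exercise value = 13.5000 > continuation, so V_dd = 13.5000 (exercise)
Node u (S = 187.5): continuation = e^(−0.07)·[0.4929·0.0000 + 0.5071·0.0000] = 0.0000; exercise value = 0.0000 ≤ continuation, so V_u = 0.0000
Node d (S = 135): continuation = e^(−0.07)·[0.4929·0.0000 + 0.5071·13.5000] = 6.3833; exercise value = 0.0000 ≤ continuation, so V_d = 6.3833
Node 0 (S = 150): continuation = e^(−0.07)·[0.4929·0.0000 + 0.5071·6.3833] = 3.0182; exercise value = 0.0000 ≤ continuation, so V_0 = 3.0182

$3.02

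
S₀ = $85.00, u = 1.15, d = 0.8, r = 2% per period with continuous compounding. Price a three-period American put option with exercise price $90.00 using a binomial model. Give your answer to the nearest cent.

Risk-neutral probability p = (e^0.02 − 0.8)/(1.15 − 0.8) = 0.2202/0.3500 = 0.6291
Terminal stock prices: S_uuu = 129.3, S_uud = 89.93, S_udd = 62.56, S_ddd = 43.52
Terminal payoffs (K − S): max(-39.27, 0) = 0, max(0.07, 0) = 0.07, max(27.44, 0) = 27.44, max(46.48, 0) = 46.48
Node uu (S = 112.4): continuation = e^(−0.02)·[0.6291·0.0000 + 0.3709·0.0700] = 0.0254; exercise value = 0.0000 ≤ continuation, so V_uu = 0.0254
Node ud (S = 78.2): continuation = e^(−0.02)·[0.6291·0.0700 + 0.3709·27.4400] = 10.0179; exercise value = 11.8000 > continuation, so V_ud = 11.8000 (exercise)
Node dd (S = 54.4): continuation = e^(−0.02)·[0.6291·27.4400 + 0.3709·46.4800] = 33.8179; exercise value = 35.6000 > continuation, so V_dd = 35.6000 (exercise)
Node u (S = 97.75): continuation = e^(−0.02)·[0.6291·0.0254 + 0.3709·11.8000] = 4.3051; exercise value = 0.0000 ≤ continuation, so V_u = 4.3051
Node d (S = 68): continuation = e^(−0.02)·[0.6291·11.8000 + 0.3709·35.6000] = 20.2179; exercise value = 22.0000 > continuation, so V_d = 22.0000 (exercise)
Node 0 (S = 85): continuation = e^(−0.02)·[0.6291·4.3051 + 0.3709·22.0000] = 10.6521; exercise value = 5.0000 ≤ continuation, so V_0 = 10.6521

$10.65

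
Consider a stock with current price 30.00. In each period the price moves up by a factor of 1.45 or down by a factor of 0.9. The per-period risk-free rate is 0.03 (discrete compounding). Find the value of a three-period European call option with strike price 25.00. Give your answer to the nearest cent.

8.40

Risk-neutral probability p = (1 + 0.03 − 0.9)/(1.45 − 0.9) = 0.1300/0.5500 = 0.2364
Terminal stock prices: S_uuu = 91.46, S_uud = 56.77, S_udd = 35.23, S_ddd = 21.87
Terminal payoffs (S − K): max(66.46, 0) = 66.46, max(31.77, 0) = 31.77, max(10.23, 0) = 10.23, max(-3.13, 0) = 0
Node uu (S = 63.08): V_uu = 1/1.03·[0.2364·66.4587 + 0.7636·31.7675] = 38.8032
Node ud (S = 39.15): V_ud = 1/1.03·[0.2364·31.7675 + 0.7636·10.2350] = 14.8782
Node dd (S = 24.3): V_dd = 1/1.03·[0.2364·10.2350 + 0.7636·0.0000] = 2.3487
Node u (S = 43.5): V_u = 1/1.03·[0.2364·38.8032 + 0.7636·14.8782] = 19.9351
Node d (S = 27): V_d = 1/1.03·[0.2364·14.8782 + 0.7636·2.3487] = 5.1556
Node 0 (S = 30): V_0 = 1/1.03·[0.2364·19.9351 + 0.7636·5.1556] = 8.3970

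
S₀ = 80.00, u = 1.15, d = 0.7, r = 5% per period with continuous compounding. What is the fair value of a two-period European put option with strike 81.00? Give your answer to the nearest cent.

Risk-neutral probability p = (e^0.05 − 0.7)/(1.15 − 0.7) = 0.3513/0.4500 = 0.7806
Terminal stock prices: S_uu = 105.8, S_ud = 64.4, S_dd = 39.2
Terminal payoffs (K − S): max(-24.8, 0) = 0, max(16.6, 0) = 16.6, max(41.8, 0) = 41.8
Node u (S = 92): V_u = e^(−0.05)·[0.7806·0.0000 + 0.2194·16.6000] = 3.4644
Node d (S = 56): V_d = e^(−0.05)·[0.7806·16.6000 + 0.2194·41.8000] = 21.0496
Node 0 (S = 80): V_0 = e^(−0.05)·[0.7806·3.4644 + 0.2194·21.0496] = 6.9654

6.97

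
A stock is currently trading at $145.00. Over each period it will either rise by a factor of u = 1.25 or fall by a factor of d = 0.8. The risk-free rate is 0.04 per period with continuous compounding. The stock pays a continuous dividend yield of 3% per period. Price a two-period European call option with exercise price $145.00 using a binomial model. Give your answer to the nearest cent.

Per-period risk-free factor R = e^0.04 = 1.0408; dividend-adjusted growth = e^(0.04−0.03) = 1.0101.
Risk-neutral probability p = (1.0101 − 0.8)/(1.25 − 0.8) = 0.2101/0.4500 = 0.4668
Terminal stock prices: S_uu = 226.6, S_ud = 145, S_dd = 92.8
Terminal payoffs (S − K): max(81.56, 0) = 81.56, max(0, 0) = 0, max(-52.2, 0) = 0
Node u (S = 181.2): V_u = e^(−0.04)·[0.4668·81.5625 + 0.5332·0.0000] = 36.5788
Node d (S = 116): V_d = e^(−0.04)·[0.4668·0.0000 + 0.5332·0.0000] = 0.0000
Node 0 (S = 145): V_0 = e^(−0.04)·[0.4668·36.5788 + 0.5332·0.0000] = 16.4047

$16.40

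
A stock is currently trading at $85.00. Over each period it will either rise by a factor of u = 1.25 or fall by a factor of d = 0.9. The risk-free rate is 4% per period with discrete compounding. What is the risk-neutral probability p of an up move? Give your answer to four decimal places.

Risk-neutral probability p = (1 + 0.04 − 0.9)/(1.25 − 0.9) = 0.1400/0.3500 = 0.4000

p = 0.4000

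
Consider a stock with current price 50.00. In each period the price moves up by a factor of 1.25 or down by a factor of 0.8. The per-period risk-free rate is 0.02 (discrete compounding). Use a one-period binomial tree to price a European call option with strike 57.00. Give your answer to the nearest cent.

Risk-neutral probability p = (1 + 0.02 − 0.8)/(1.25 − 0.8) = 0.2200/0.4500 = 0.4889
Terminal stock prices: S_u = 62.5, S_d = 40
Terminal payoffs (S − K): max(5.5, 0) = 5.5, max(-17, 0) = 0
Node 0 (S = 50): V_0 = 1/1.02·[0.4889·5.5000 + 0.5111·0.0000] = 2.6362

2.64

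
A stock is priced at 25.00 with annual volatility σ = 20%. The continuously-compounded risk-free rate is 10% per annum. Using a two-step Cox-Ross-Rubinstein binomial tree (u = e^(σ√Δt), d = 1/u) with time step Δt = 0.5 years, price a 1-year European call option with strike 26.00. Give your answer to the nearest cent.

CRR parameters: u = e^(σ√Δt) = e^(0.2·√0.5) = 1.1519, d = 1/u = 0.8681
Per-period rate: rΔt = 0.1·0.5 = 0.05, so R = e^0.05 = 1.0513
Risk-neutral probability p = (e^0.05 − 0.8681)/(1.1519 − 0.8681) = 0.1831/0.2838 = 0.6454
Terminal stock prices: S_uu = 33.17, S_ud = 25, S_dd = 18.84
Terminal payoffs (S − K): max(7.172, 0) = 7.172, max(-1, 0) = 0, max(-7.159, 0) = 0
Node u (S = 28.8): V_u = e^(−0.05)·[0.6454·7.1724 + 0.3546·0.0000] = 4.4031
Node d (S = 21.7): V_d = e^(−0.05)·[0.6454·0.0000 + 0.3546·0.0000] = 0.0000
Node 0 (S = 25): V_0 = e^(−0.05)·[0.6454·4.4031 + 0.3546·0.0000] = 2.7031

2.70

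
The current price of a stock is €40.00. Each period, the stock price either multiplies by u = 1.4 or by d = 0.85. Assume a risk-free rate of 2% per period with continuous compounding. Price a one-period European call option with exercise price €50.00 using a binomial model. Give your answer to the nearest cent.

Risk-neutral probability p = (e^0.02 − 0.85)/(1.4 − 0.85) = 0.1702/0.5500 = 0.3095
Terminal stock prices: S_u = 56, S_d = 34
Terminal payoffs (S − K): max(6, 0) = 6, max(-16, 0) = 0
Node 0 (S = 40): V_0 = e^(−0.02)·[0.3095·6.0000 + 0.6905·0.0000] = 1.8200

€1.82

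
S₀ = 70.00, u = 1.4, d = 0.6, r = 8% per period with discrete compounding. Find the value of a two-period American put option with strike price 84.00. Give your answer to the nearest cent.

Risk-neutral probability p = (1 + 0.08 − 0.6)/(1.4 − 0.6) = 0.4800/0.8000 = 0.6000
Terminal stock prices: S_uu = 137.2, S_ud = 58.8, S_dd = 25.2
Terminal payoffs (K − S): max(-53.2, 0) = 0, max(25.2, 0) = 25.2, max(58.8, 0) = 58.8
Node u (S = 98): continuation = 1/1.08·[0.6000·0.0000 + 0.4000·25.2000] = 9.3333; exercise value = 0.0000 ≤ continuation, so V_u = 9.3333
Node d (S = 42): continuation = 1/1.08·[0.6000·25.2000 + 0.4000·58.8000] = 35.7778; exercise value = 42.0000 > continuation, so V_d = 42.0000 (exercise)
Node 0 (S = 70): continuation = 1/1.08·[0.6000·9.3333 + 0.4000·42.0000] = 20.7407; exercise value = 14.0000 ≤ continuation, so V_0 = 20.7407

20.74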